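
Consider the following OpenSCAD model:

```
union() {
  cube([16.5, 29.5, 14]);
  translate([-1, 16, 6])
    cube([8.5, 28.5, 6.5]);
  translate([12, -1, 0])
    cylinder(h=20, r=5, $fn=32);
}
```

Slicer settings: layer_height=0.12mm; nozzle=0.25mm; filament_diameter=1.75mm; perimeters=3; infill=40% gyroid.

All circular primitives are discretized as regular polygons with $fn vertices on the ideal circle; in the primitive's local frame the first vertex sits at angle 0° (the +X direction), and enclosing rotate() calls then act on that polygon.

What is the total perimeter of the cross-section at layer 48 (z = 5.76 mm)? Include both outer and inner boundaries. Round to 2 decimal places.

100.37 mm

At z = 5.76 mm: the cube (footprint 16.5×29.5) is included at this height (perimeter 92.00 mm); the cube at (-1, 16) does not reach this height (z outside [6, 12.5]); the r=5 cylinder at (12, -1) contributes a regular 32-gon of circumradius 5 (perimeter = 2·32·5.000·sin(180°/32) = 31.37 mm); Taking the union: the regions partially overlap (shared area 28.87 mm²), so the edge portions inside another operand are dropped and the merged outline is re-measured after clipping — boundary = 100.37 mm. Overall, the cross-section is a single solid region. Total boundary length (outer) = 100.37 mm.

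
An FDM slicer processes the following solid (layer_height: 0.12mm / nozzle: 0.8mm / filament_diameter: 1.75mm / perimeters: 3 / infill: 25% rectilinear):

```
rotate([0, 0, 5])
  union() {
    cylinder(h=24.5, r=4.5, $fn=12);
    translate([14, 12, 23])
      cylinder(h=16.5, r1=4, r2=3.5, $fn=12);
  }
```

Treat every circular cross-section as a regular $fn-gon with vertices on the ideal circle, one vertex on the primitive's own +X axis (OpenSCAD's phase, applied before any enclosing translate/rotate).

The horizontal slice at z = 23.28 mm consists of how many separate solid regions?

At z = 23.28 mm: the r=4.5 cylinder gives a regular 12-gon of circumradius 4.5 (constant along its height); the cone at (14, 12): at t=0.017 of its height the radius interpolates to r₁+(r₂−r₁)t = 3.992, giving a regular 12-gon of that circumradius; Merging all regions: the 2 present regions are separate (no shared area or edge), so areas and boundary lengths simply add and each stays a separate island — 2 connected regions; (rotated 5° about Z; rotation is an isometry so areas/perimeters/island counts are preserved). The result has 2 disconnected regions.

2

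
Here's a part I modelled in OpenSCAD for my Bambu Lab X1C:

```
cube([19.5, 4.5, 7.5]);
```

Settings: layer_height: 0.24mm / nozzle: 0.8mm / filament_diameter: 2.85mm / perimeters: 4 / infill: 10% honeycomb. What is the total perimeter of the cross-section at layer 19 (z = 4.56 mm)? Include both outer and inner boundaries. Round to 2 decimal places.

At z = 4.56 mm: the cube (footprint 19.5×4.5) is included at this height (perimeter 48.00 mm). Overall, the cross-section is a single solid region. Total boundary length (outer) = 48.00 mm.

48.00 mm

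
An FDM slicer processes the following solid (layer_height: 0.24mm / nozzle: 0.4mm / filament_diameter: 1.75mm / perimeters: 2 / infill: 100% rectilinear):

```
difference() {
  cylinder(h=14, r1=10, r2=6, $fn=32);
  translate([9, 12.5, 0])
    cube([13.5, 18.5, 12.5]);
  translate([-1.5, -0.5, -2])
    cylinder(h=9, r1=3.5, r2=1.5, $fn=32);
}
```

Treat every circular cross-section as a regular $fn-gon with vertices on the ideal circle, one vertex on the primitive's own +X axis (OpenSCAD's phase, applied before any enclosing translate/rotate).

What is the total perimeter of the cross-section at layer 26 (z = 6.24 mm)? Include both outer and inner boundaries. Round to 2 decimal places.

At z = 6.24 mm: the cone: at t=0.446 of its height the radius interpolates to r₁+(r₂−r₁)t = 8.217, giving a regular 32-gon of that circumradius (perimeter = 2·32·8.217·sin(180°/32) = 51.55 mm); the cube at (9, 12.5) is present — its section is the full 13.5×18.5 rectangle (perimeter 64.00 mm); the cone at (-1.5, -0.5) contributes a regular 32-gon of circumradius 1.669 (interpolated between r1=3.5 and r2=1.5 at t=0.916) (perimeter = 2·32·1.669·sin(180°/32) = 10.47 mm); Taking the first minus the rest: starting from the cone, the 13.5×18.5 cube at (9, 12.5) misses the remaining region (no effect); the cone at (-1.5, -0.5) lies wholly inside it (removes its full 8.69 mm² and its 10.47 mm outline becomes a hole wall) — boundary (outer + 1 inner loop) = 62.02 mm. Overall, the cross-section is one region with 1 hole. Total boundary length (outer + inner) = 62.02 mm.

62.02 mm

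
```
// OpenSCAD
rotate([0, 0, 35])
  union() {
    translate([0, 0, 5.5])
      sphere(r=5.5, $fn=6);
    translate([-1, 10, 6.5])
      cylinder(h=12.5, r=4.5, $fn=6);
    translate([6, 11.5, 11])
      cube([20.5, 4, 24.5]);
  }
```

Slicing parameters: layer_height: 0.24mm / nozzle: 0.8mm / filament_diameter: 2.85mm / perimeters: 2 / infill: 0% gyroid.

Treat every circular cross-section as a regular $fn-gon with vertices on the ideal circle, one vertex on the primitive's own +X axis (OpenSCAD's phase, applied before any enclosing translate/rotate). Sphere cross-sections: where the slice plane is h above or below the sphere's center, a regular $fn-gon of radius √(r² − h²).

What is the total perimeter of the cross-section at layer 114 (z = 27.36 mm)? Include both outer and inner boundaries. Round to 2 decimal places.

At z = 27.36 mm: the sphere is absent (|z−center|=21.860 > r=5.5); the cylinder at (-1, 10) is absent (z outside [6.5, 19]); the cube at (6, 11.5) (footprint 20.5×4) is included at this height (perimeter 49.00 mm); Combining (union): only the 20.5×4 cube at (6, 11.5) is present, so the union is just that shape — boundary = 49.00 mm; (whole slice rotated 35° about Z — lengths, areas and connectivity unchanged). Overall, the cross-section is a single solid region. Total boundary length (outer) = 49.00 mm.

49.00 mm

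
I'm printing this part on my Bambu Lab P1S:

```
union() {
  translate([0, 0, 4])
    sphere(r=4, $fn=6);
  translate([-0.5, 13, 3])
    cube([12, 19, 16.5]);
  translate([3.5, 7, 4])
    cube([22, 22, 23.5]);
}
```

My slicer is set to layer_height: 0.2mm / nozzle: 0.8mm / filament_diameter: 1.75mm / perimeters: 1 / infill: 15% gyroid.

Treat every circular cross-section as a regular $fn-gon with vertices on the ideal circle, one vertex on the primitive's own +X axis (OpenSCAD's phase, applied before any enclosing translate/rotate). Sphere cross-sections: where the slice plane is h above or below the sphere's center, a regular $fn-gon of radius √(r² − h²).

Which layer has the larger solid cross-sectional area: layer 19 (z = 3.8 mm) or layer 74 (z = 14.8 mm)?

layer 74 (z = 14.8 mm)

Layer 19 (z = 3.8): the sphere: section is a regular 6-gon, circumradius = √(r²−h²) = √(4²−0.2²) = 3.995 (area = (6/2)·3.995²·sin(360°/6) = 41.47 mm²); the 12×19 cube at (-0.5, 13) contributes its full rectangle (area 228.00 mm²); the cube at (3.5, 7) does not reach this height (z outside [4, 27.5]); Taking the union: the 2 present regions are separate (no shared area or edge), so areas and boundary lengths simply add and each stays a separate island — area = 269.47 mm². So its area = 269.47 mm². Layer 74 (z = 14.8): the sphere is not intersected at this z (|z−center|=10.800 > r=4); the 12×19 cube at (-0.5, 13) contributes its full rectangle (area 228.00 mm²); the cube at (3.5, 7) is present — its section is the full 22×22 rectangle (area 484.00 mm²); Combining (union): the regions partially overlap — summed areas 712.00 mm² minus the doubly-counted overlap 128.00 mm² gives 584.00 mm² — area = 584.00 mm². So its area = 584.00 mm². Layer 74 is larger (584.00 vs 269.47 mm²).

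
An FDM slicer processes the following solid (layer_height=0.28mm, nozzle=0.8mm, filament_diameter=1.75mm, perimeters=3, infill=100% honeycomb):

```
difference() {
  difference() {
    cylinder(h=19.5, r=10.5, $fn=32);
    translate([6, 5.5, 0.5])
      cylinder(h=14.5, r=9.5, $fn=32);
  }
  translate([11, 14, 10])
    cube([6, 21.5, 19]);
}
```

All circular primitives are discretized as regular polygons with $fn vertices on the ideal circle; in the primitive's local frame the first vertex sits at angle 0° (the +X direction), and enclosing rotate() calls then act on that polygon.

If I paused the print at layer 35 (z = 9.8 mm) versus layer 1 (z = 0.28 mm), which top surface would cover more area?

Layer 35 (z = 9.8): the r=10.5 cylinder gives a regular 32-gon of circumradius 10.5 (constant along its height) (area = (32/2)·10.500²·sin(360°/32) = 344.14 mm²); the cylinder at (6, 5.5): section is a regular 32-gon, circumradius r=9.5 (area = (32/2)·9.500²·sin(360°/32) = 281.71 mm²); Taking the first minus the rest: starting from the r=10.5 cylinder (344.14 mm²), the r=9.5 cylinder at (6, 5.5) partially overlaps it — only the 153.97 mm² overlap (of its 281.71 mm²) is removed, clipping the outline — area = 190.17 mm²; the cube at (11, 14) does not reach this height (z outside [10, 29]); Taking the first minus the rest: none of the subtracted shapes is present at this height, so that combined region is unchanged — area = 190.17 mm². So its area = 190.17 mm². Layer 1 (z = 0.28): the r=10.5 cylinder gives a regular 32-gon of circumradius 10.5 (constant along its height) (area = (32/2)·10.500²·sin(360°/32) = 344.14 mm²); the cylinder at (6, 5.5) does not reach this height (z outside [0.5, 15]); Taking the first minus the rest: none of the subtracted shapes is present at this height, so the r=10.5 cylinder is unchanged — area = 344.14 mm²; the cube at (11, 14) is not intersected at this z (z outside [10, 29]); Taking the first minus the rest: none of the subtracted shapes is present at this height, so the result so far is unchanged — area = 344.14 mm². So its area = 344.14 mm². Layer 1 is larger (344.14 vs 190.17 mm²).

layer 1 (z = 0.28 mm)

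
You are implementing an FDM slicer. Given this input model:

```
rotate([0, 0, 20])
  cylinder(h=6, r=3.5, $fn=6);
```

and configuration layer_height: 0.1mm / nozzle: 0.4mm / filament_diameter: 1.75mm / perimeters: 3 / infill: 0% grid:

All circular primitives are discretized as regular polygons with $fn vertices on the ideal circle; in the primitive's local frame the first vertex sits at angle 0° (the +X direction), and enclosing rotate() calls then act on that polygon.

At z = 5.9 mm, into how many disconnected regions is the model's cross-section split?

1

At z = 5.9 mm: the r=3.5 cylinder gives a regular 6-gon of circumradius 3.5 (constant along its height); (whole slice rotated 20° about Z — lengths, areas and connectivity unchanged). The result has 1 disconnected region.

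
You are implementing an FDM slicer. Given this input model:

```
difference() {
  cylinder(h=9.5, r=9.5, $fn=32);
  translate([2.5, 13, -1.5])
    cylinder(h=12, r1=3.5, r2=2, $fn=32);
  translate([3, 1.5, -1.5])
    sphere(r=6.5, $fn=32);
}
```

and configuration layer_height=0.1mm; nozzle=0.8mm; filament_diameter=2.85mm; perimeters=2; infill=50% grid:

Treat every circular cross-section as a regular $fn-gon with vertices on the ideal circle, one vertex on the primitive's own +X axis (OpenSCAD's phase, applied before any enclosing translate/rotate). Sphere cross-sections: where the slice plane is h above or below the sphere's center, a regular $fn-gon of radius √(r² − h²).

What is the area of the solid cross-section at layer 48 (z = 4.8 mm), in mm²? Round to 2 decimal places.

At z = 4.8 mm: the r=9.5 cylinder gives a regular 32-gon of circumradius 9.5 (constant along its height) (area = (32/2)·9.500²·sin(360°/32) = 281.71 mm²); the cone at (2.5, 13): at t=0.525 of its height the radius interpolates to r₁+(r₂−r₁)t = 2.712, giving a regular 32-gon of that circumradius (area = (32/2)·2.712²·sin(360°/32) = 22.97 mm²); the r=6.5 sphere at (3, 1.5) contributes a regular 32-gon of circumradius √(6.5²−6.3²) = 1.600 (area = (32/2)·1.600²·sin(360°/32) = 7.99 mm²); Subtracting the remaining from the first: starting from the r=9.5 cylinder (281.71 mm²), the cone at (2.5, 13) misses the remaining region (no effect); the r=6.5 sphere at (3, 1.5) lies wholly inside it (removes its full 7.99 mm² and its 10.04 mm outline becomes a hole wall) — area = 273.72 mm². Overall, the cross-section is one region with 1 hole. Net area = 273.72 mm².

273.72 mm²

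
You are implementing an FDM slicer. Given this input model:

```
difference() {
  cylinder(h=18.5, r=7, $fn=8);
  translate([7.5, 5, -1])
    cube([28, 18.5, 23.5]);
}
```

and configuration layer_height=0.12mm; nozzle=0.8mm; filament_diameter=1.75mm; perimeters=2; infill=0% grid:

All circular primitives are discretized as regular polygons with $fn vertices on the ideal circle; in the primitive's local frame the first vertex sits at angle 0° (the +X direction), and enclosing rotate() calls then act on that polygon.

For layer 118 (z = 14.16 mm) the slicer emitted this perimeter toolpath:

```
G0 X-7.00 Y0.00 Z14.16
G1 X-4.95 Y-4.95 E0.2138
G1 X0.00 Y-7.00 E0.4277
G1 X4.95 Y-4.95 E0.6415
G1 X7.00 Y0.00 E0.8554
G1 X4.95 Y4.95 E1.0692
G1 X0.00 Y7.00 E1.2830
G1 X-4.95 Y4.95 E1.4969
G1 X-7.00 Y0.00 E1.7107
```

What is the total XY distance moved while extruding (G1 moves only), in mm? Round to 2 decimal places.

42.86 mm

Sum the Euclidean lengths of each G1 segment: total = 42.86 mm.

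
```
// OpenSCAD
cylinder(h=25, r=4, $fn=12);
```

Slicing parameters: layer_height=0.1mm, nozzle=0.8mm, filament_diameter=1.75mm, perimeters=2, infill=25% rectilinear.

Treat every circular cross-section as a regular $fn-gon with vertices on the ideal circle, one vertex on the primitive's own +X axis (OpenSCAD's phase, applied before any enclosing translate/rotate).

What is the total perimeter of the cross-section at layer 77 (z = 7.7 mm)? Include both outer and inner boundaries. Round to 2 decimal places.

24.85 mm

At z = 7.7 mm: the cylinder: section is a regular 12-gon, circumradius r=4 (perimeter = 2·12·4.000·sin(180°/12) = 24.85 mm). Overall, the cross-section is a single solid region. Total boundary length (outer) = 24.85 mm.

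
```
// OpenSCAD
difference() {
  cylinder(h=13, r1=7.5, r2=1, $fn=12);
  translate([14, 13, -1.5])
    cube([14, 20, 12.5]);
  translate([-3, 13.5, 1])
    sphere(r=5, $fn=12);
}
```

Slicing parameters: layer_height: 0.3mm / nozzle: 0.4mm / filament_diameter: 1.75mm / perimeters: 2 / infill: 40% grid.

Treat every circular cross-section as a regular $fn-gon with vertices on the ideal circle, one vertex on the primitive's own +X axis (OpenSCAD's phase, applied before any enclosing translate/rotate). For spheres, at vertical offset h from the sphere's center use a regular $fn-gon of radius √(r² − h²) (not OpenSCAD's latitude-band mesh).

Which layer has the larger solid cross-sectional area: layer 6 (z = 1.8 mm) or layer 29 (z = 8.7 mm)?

layer 6 (z = 1.8 mm)

Layer 6 (z = 1.8): the cone (r1=7.5→r2=1) has section circumradius 6.600 here — a regular 12-gon (area = (12/2)·6.600²·sin(360°/12) = 130.68 mm²); the 14×20 cube at (14, 13) contributes its full rectangle (area 280.00 mm²); the r=5 sphere at (-3, 13.5) contributes a regular 12-gon of circumradius √(5²−0.8²) = 4.936 (area = (12/2)·4.936²·sin(360°/12) = 73.08 mm²); Taking the first minus the rest: starting from the cone (130.68 mm²), the 14×20 cube at (14, 13) misses the remaining region (no effect); the r=5 sphere at (-3, 13.5) misses the remaining region (no effect) — area = 130.68 mm². So its area = 130.68 mm². Layer 29 (z = 8.7): the cone (r1=7.5→r2=1) has section circumradius 3.150 here — a regular 12-gon (area = (12/2)·3.150²·sin(360°/12) = 29.77 mm²); the cube at (14, 13) (footprint 14×20) is included at this height (area 280.00 mm²); the sphere at (-3, 13.5) is not intersected at this z (|z−center|=7.700 > r=5); After the difference (first − rest): starting from the cone (29.77 mm²), the 14×20 cube at (14, 13) misses the remaining region (no effect) — area = 29.77 mm². So its area = 29.77 mm². Layer 6 is larger (130.68 vs 29.77 mm²).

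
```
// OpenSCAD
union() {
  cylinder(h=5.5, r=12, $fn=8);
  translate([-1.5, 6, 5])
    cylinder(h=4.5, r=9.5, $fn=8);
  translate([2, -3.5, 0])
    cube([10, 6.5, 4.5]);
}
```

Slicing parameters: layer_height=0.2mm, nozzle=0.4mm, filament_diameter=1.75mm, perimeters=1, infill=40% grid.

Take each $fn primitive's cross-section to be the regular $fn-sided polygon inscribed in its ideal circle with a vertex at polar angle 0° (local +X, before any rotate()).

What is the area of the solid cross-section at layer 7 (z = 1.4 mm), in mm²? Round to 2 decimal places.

At z = 1.4 mm: the r=12 cylinder contributes a regular 8-gon of circumradius 12 (area = (8/2)·12.000²·sin(360°/8) = 407.29 mm²); the cylinder at (-1.5, 6) does not reach this height (z outside [5, 9.5]); the 10×6.5 cube at (2, -3.5) contributes its full rectangle (area 65.00 mm²); Taking the union: the regions partially overlap — summed areas 472.29 mm² minus the doubly-counted overlap 60.60 mm² gives 411.69 mm² — area = 411.69 mm². Overall, the cross-section is a single solid region. Net area = 411.69 mm².

411.69 mm²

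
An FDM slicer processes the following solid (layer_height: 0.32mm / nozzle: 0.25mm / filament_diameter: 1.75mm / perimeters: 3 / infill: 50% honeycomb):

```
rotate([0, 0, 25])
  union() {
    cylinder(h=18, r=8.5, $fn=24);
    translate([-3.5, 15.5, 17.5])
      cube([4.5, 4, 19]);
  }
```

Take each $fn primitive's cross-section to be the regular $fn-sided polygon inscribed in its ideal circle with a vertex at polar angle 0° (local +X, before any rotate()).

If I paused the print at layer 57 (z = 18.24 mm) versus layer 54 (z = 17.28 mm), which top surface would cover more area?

layer 54 (z = 17.28 mm)

Layer 57 (z = 18.24): the cylinder is not intersected at this z (z outside [0, 18]); the cube at (-3.5, 15.5) is present — its section is the full 4.5×4 rectangle (area 18.00 mm²); Taking the union: only the 4.5×4 cube at (-3.5, 15.5) is present, so the union is just that shape — area = 18.00 mm²; (whole slice rotated 25° about Z — lengths, areas and connectivity unchanged). So its area = 18.00 mm². Layer 54 (z = 17.28): the r=8.5 cylinder contributes a regular 24-gon of circumradius 8.5 (area = (24/2)·8.500²·sin(360°/24) = 224.40 mm²); the cube at (-3.5, 15.5) is not intersected at this z (z outside [17.5, 36.5]); Taking the union: only the r=8.5 cylinder is present, so the union is just that shape — area = 224.40 mm²; (rotated 25° about Z; rotation is an isometry so areas/perimeters/island counts are preserved). So its area = 224.40 mm². Layer 54 is larger (224.40 vs 18.00 mm²).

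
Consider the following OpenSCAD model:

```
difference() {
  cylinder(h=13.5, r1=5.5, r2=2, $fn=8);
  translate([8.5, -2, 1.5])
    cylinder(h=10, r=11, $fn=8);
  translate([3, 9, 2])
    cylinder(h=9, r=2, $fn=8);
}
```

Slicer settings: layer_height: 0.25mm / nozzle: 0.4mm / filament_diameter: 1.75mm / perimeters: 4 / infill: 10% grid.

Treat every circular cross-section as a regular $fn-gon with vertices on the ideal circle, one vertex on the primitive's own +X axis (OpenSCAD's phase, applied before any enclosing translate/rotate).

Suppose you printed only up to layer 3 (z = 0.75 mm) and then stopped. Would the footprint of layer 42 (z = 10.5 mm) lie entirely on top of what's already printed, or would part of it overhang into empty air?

Compare the two slices. At z = 0.75: the cone contributes a regular 8-gon of circumradius 5.306 (interpolated between r1=5.5 and r2=2 at t=0.056) (area = (8/2)·5.306²·sin(360°/8) = 79.62 mm²); the cylinder at (8.5, -2) does not reach this height (z outside [1.5, 11.5]); the cylinder at (3, 9) is not intersected at this z (z outside [2, 11]); After the difference (first − rest): none of the subtracted shapes is present at this height, so the cone is unchanged — area = 79.62 mm². At z = 10.5: the cone: at t=0.778 of its height the radius interpolates to r₁+(r₂−r₁)t = 2.778, giving a regular 8-gon of that circumradius (area = (8/2)·2.778²·sin(360°/8) = 21.82 mm²); the cylinder at (8.5, -2): section is a regular 8-gon, circumradius r=11 (area = (8/2)·11.000²·sin(360°/8) = 342.24 mm²); the r=2 cylinder at (3, 9) contributes a regular 8-gon of circumradius 2 (area = (8/2)·2.000²·sin(360°/8) = 11.31 mm²); Subtracting the remaining from the first: starting from the cone (21.82 mm²), the r=11 cylinder at (8.5, -2) partially overlaps it — only the 18.61 mm² overlap (of its 342.24 mm²) is removed, clipping the outline; the r=2 cylinder at (3, 9) misses the remaining region (no effect) — area = 3.22 mm². Checking containment: the cross-section at z = 10.5 is a subset of the cross-section at z = 0.75.

entirely on top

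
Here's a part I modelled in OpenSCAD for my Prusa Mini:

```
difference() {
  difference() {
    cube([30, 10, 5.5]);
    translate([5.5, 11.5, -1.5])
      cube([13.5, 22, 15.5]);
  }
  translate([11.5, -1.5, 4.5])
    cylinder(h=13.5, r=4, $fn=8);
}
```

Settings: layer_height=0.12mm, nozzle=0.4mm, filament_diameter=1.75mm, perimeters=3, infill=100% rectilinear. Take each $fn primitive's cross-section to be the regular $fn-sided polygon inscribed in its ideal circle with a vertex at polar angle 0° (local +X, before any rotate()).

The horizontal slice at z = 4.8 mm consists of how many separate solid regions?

1

At z = 4.8 mm: the cube (footprint 30×10) is included at this height; the cube at (5.5, 11.5) (footprint 13.5×22) is included at this height; After the difference (first − rest): starting from the 30×10 cube, the 13.5×22 cube at (5.5, 11.5) misses the remaining region (no effect) — 1 connected region; the cylinder at (11.5, -1.5): section is a regular 8-gon, circumradius r=4; Subtracting the remaining from the first: starting from that combined region, the r=4 cylinder at (11.5, -1.5) partially overlaps it — only the 11.56 mm² overlap (of its 45.25 mm²) is removed, clipping the outline — 1 connected region. The result has 1 disconnected region.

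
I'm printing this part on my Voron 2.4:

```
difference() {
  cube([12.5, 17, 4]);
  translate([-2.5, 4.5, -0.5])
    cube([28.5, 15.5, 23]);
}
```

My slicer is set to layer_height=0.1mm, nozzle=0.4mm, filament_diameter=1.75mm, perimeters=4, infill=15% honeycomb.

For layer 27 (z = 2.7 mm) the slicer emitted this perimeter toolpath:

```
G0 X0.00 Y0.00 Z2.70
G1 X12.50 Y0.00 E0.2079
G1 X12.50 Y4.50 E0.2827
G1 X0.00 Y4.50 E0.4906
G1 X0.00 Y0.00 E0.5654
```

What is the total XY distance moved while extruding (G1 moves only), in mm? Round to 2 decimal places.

Sum the Euclidean lengths of each G1 segment: total = 34.00 mm.

34.00 mm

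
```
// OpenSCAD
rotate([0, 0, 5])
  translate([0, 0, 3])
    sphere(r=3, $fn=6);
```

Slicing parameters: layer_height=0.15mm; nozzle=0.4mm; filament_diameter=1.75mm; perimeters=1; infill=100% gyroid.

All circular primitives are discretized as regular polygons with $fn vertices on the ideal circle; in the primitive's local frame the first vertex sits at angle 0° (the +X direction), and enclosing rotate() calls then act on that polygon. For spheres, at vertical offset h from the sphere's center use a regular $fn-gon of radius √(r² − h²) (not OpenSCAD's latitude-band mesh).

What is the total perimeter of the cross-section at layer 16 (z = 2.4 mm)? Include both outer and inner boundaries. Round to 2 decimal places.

At z = 2.4 mm: the sphere: section is a regular 6-gon, circumradius = √(r²−h²) = √(3²−0.6²) = 2.939 (perimeter = 2·6·2.939·sin(180°/6) = 17.64 mm); (rotated 5° about Z; rotation is an isometry so areas/perimeters/island counts are preserved). Overall, the cross-section is a single solid region. Total boundary length (outer) = 17.64 mm.

17.64 mm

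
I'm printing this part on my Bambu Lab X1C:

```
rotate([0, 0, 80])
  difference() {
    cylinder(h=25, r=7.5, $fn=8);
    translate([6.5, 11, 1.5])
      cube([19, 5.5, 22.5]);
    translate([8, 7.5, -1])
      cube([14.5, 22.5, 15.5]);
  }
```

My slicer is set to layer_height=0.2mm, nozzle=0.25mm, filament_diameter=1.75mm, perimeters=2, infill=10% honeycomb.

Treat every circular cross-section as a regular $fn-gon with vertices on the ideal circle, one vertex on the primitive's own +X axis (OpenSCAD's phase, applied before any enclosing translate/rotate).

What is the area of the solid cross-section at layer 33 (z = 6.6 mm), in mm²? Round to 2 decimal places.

At z = 6.6 mm: the r=7.5 cylinder contributes a regular 8-gon of circumradius 7.5 (area = (8/2)·7.500²·sin(360°/8) = 159.10 mm²); the 19×5.5 cube at (6.5, 11) contributes its full rectangle (area 104.50 mm²); the cube at (8, 7.5) is present — its section is the full 14.5×22.5 rectangle (area 326.25 mm²); After the difference (first − rest): starting from the r=7.5 cylinder (159.10 mm²), the 19×5.5 cube at (6.5, 11) misses the remaining region (no effect); the 14.5×22.5 cube at (8, 7.5) misses the remaining region (no effect) — area = 159.10 mm²; (whole slice rotated 80° about Z — lengths, areas and connectivity unchanged). Overall, the cross-section is a single solid region. Net area = 159.10 mm².

159.10 mm²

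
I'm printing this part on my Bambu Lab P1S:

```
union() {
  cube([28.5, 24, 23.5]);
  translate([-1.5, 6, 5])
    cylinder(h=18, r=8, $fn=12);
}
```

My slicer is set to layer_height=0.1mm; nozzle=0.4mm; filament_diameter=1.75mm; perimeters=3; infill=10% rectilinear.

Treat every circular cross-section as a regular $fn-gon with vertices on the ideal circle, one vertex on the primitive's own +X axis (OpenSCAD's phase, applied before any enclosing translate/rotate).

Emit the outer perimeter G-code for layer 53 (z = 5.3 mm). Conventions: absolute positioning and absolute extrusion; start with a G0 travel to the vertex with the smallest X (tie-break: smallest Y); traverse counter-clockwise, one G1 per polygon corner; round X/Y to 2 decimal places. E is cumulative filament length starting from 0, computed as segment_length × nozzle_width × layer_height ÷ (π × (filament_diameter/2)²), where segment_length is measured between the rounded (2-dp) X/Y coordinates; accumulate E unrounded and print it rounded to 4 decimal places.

G0 X-9.50 Y6.00 Z5.30
G1 X-8.43 Y2.00 E0.0689
G1 X-5.50 Y-0.93 E0.1378
G1 X-1.50 Y-2.00 E0.2066
G1 X2.50 Y-0.93 E0.2755
G1 X3.43 Y0.00 E0.2974
G1 X28.50 Y0.00 E0.7143
G1 X28.50 Y24.00 E1.1134
G1 X0.00 Y24.00 E1.5874
G1 X0.00 Y13.60 E1.7603
G1 X-1.50 Y14.00 E1.7861
G1 X-5.50 Y12.93 E1.8550
G1 X-8.43 Y10.00 E1.9239
G1 X-9.50 Y6.00 E1.9927

At z = 5.3 mm: the cube is present — its section is the full 28.5×24 rectangle; the r=8 cylinder at (-1.5, 6) contributes a regular 12-gon of circumradius 8; Combining (union): the regions partially overlap (shared area 69.01 mm²), so overlapping operands fuse into one piece — 1 connected region. The outline is a single polygon with 13 vertices. Extrusion per mm of travel: 0.4 × 0.1 / (π × 0.875²) = 0.016630. Accumulating E over each segment gives final E = 1.9927.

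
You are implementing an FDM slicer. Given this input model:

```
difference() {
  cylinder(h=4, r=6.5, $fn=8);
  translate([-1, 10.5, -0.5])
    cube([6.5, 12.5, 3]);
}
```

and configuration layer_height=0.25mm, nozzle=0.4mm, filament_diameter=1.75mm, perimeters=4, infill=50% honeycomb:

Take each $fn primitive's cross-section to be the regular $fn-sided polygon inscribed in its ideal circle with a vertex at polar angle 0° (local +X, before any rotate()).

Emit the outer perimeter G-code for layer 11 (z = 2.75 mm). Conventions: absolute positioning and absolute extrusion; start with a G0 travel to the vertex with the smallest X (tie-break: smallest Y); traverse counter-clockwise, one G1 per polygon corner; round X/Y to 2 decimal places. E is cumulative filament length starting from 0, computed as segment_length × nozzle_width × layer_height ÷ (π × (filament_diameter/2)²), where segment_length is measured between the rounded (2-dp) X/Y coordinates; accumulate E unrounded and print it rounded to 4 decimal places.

At z = 2.75 mm: the r=6.5 cylinder contributes a regular 8-gon of circumradius 6.5; the cube at (-1, 10.5) does not reach this height (z outside [-0.5, 2.5]); Subtracting the remaining from the first: none of the subtracted shapes is present at this height, so the r=6.5 cylinder is unchanged — 1 connected region. The outline is a single polygon with 8 vertices. Extrusion per mm of travel: 0.4 × 0.25 / (π × 0.875²) = 0.041575. Accumulating E over each segment gives final E = 1.6553.

G0 X-6.50 Y0.00 Z2.75
G1 X-4.60 Y-4.60 E0.2069
G1 X0.00 Y-6.50 E0.4138
G1 X4.60 Y-4.60 E0.6208
G1 X6.50 Y0.00 E0.8277
G1 X4.60 Y4.60 E1.0346
G1 X0.00 Y6.50 E1.2415
G1 X-4.60 Y4.60 E1.4484
G1 X-6.50 Y0.00 E1.6553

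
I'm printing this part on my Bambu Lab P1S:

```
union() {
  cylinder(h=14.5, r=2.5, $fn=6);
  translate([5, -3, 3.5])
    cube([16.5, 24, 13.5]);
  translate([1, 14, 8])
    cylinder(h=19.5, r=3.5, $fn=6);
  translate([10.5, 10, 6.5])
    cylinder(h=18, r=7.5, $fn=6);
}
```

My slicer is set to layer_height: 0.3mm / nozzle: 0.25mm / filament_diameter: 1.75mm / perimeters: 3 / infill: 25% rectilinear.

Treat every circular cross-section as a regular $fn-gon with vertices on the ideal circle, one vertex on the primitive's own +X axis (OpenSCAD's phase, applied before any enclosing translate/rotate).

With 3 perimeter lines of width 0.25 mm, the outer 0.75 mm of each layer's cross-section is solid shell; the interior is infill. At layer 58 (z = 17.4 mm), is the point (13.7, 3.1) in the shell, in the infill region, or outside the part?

At z = 17.4 mm: the cylinder does not reach this height (z outside [0, 14.5]); the cube at (5, -3) is not intersected at this z (z outside [3.5, 17]); the r=3.5 cylinder at (1, 14) contributes a regular 6-gon of circumradius 3.5; the r=7.5 cylinder at (10.5, 10) contributes a regular 6-gon of circumradius 7.5; Taking the union: the 2 present regions are separate (no shared area or edge), so areas and boundary lengths simply add and each stays a separate island — 2 connected regions. Overall, the cross-section has 2 separate islands. The nearest boundary edge runs (14.25, 3.50)→(6.75, 3.50); distance from the point to it = 0.40 mm. The point is not inside any of the regions above, so it lies outside the cross-section (0.40 mm from the nearest boundary).

outside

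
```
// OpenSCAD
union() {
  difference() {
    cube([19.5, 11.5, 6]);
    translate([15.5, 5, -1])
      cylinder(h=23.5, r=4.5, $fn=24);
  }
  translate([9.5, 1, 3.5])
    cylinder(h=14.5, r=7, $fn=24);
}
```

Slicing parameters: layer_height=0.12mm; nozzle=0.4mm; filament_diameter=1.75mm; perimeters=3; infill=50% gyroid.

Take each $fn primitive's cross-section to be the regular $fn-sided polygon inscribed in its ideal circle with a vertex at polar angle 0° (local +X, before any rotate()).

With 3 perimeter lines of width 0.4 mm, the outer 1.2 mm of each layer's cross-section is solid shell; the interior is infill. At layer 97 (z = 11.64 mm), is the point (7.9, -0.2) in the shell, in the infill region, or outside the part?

At z = 11.64 mm: the cube is not intersected at this z (z outside [0, 6]); the r=4.5 cylinder at (15.5, 5) contributes a regular 24-gon of circumradius 4.5; After the difference (first − rest): the first operand is absent here, so nothing remains; the r=7 cylinder at (9.5, 1) gives a regular 24-gon of circumradius 7 (constant along its height); Combining (union): only the r=7 cylinder at (9.5, 1) is present, so the union is just that shape — 1 connected region. Overall, the cross-section is a single solid region. The nearest boundary edge runs (3.44, -2.50)→(4.55, -3.95); distance from the point to it = 4.94 mm. The point is inside the cross-section and 4.94 mm from the nearest boundary — more than the 1.2 mm shell width (3 × 0.4), so it's in the infill interior.

infill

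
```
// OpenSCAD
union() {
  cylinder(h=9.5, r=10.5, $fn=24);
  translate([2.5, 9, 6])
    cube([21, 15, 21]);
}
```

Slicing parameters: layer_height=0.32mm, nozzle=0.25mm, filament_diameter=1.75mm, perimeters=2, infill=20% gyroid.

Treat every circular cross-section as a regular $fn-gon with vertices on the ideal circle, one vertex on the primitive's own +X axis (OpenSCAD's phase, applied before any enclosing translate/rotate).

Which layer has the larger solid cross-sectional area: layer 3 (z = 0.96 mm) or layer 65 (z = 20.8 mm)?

layer 3 (z = 0.96 mm)

Layer 3 (z = 0.96): the r=10.5 cylinder gives a regular 24-gon of circumradius 10.5 (constant along its height) (area = (24/2)·10.500²·sin(360°/24) = 342.42 mm²); the cube at (2.5, 9) is not intersected at this z (z outside [6, 27]); Combining (union): only the r=10.5 cylinder is present, so the union is just that shape — area = 342.42 mm². So its area = 342.42 mm². Layer 65 (z = 20.8): the cylinder is not intersected at this z (z outside [0, 9.5]); the cube at (2.5, 9) (footprint 21×15) is included at this height (area 315.00 mm²); Taking the union: only the 21×15 cube at (2.5, 9) is present, so the union is just that shape — area = 315.00 mm². So its area = 315.00 mm². Layer 3 is larger (342.42 vs 315.00 mm²).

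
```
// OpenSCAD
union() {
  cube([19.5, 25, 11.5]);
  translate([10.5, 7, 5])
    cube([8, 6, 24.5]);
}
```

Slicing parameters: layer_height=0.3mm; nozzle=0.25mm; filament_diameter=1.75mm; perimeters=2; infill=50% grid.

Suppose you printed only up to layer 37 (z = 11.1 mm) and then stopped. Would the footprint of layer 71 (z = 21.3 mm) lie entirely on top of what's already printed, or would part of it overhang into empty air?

entirely on top

Compare the two slices. At z = 11.1: the cube (footprint 19.5×25) is included at this height (area 487.50 mm²); the cube at (10.5, 7) (footprint 8×6) is included at this height (area 48.00 mm²); Taking the union: the 8×6 cube at (10.5, 7) lies entirely inside the 19.5×25 cube, so the union is just the 19.5×25 cube — area = 487.50 mm². At z = 21.3: the cube is absent (z outside [0, 11.5]); the cube at (10.5, 7) is present — its section is the full 8×6 rectangle (area 48.00 mm²); Combining (union): only the 8×6 cube at (10.5, 7) is present, so the union is just that shape — area = 48.00 mm². Checking containment: the cross-section at z = 21.3 is a subset of the cross-section at z = 11.1.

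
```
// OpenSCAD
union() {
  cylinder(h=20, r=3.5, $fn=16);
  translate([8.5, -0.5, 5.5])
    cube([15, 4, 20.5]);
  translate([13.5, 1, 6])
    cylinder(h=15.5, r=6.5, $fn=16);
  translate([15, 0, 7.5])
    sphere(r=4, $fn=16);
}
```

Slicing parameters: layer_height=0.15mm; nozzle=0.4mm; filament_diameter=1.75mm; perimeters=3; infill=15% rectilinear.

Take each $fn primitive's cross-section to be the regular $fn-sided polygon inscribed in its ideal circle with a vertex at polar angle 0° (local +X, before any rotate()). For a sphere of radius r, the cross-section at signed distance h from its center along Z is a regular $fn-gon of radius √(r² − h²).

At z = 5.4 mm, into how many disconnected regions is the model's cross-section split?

At z = 5.4 mm: the r=3.5 cylinder gives a regular 16-gon of circumradius 3.5 (constant along its height); the cube at (8.5, -0.5) does not reach this height (z outside [5.5, 26]); the cylinder at (13.5, 1) is absent (z outside [6, 21.5]); the r=4 sphere at (15, 0) slices to a regular 16-gon of circumradius 3.404 (√(r²−h²) with h=2.1 from center); Taking the union: the 2 present regions are separate (no shared area or edge), so areas and boundary lengths simply add and each stays a separate island — 2 connected regions. The result has 2 disconnected regions.

2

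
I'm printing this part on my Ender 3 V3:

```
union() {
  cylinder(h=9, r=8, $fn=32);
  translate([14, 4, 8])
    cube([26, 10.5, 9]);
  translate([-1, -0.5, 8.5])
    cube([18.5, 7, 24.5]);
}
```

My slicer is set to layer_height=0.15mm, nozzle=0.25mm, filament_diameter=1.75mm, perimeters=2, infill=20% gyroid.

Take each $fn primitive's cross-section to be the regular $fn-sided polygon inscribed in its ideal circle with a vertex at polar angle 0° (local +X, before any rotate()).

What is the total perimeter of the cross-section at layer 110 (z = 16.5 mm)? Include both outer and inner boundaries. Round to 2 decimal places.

At z = 16.5 mm: the cylinder does not reach this height (z outside [0, 9]); the 26×10.5 cube at (14, 4) contributes its full rectangle (perimeter 73.00 mm); the 18.5×7 cube at (-1, -0.5) contributes its full rectangle (perimeter 51.00 mm); Combining (union): the regions partially overlap (shared area 8.75 mm²), so the edge portions inside another operand are dropped and the merged outline is re-measured after clipping — boundary = 112.00 mm. Overall, the cross-section is a single solid region. Total boundary length (outer) = 112.00 mm.

112.00 mm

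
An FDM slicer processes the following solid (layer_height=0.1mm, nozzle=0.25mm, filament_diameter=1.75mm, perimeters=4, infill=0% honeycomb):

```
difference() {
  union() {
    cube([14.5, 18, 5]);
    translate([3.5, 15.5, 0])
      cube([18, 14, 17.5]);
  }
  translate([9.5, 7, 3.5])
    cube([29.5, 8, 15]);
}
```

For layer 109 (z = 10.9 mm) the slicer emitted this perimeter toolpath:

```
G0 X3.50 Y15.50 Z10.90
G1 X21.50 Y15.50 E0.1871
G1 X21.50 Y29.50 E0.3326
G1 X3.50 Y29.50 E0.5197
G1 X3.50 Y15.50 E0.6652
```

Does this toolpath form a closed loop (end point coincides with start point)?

Start point (G0): (3.50, 15.50). End point (last G1): the path returns to the start — closed.

yes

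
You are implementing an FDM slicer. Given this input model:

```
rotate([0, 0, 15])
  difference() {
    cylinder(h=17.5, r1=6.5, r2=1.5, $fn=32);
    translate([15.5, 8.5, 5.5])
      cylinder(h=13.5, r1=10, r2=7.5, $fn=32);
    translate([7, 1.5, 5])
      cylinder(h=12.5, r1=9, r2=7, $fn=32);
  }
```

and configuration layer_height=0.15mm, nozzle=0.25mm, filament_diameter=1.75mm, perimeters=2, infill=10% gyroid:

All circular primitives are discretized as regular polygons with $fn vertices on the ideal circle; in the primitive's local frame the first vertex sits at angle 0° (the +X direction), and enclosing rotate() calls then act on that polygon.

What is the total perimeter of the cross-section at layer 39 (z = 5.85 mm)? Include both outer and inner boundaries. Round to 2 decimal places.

24.73 mm

At z = 5.85 mm: the cone contributes a regular 32-gon of circumradius 4.829 (interpolated between r1=6.5 and r2=1.5 at t=0.334) (perimeter = 2·32·4.829·sin(180°/32) = 30.29 mm); the cone at (15.5, 8.5) contributes a regular 32-gon of circumradius 9.935 (interpolated between r1=10 and r2=7.5 at t=0.026) (perimeter = 2·32·9.935·sin(180°/32) = 62.32 mm); the cone at (7, 1.5) (r1=9→r2=7) has section circumradius 8.864 here — a regular 32-gon (perimeter = 2·32·8.864·sin(180°/32) = 55.60 mm); After the difference (first − rest): starting from the cone, the cone at (15.5, 8.5) misses the remaining region (no effect); the cone at (7, 1.5) partially overlaps it — only the 48.11 mm² overlap (of its 245.25 mm²) is removed, clipping the outline — boundary = 24.73 mm; (rotated 15° about Z; rotation is an isometry so areas/perimeters/island counts are preserved). Overall, the cross-section is a single solid region. Total boundary length (outer) = 24.73 mm.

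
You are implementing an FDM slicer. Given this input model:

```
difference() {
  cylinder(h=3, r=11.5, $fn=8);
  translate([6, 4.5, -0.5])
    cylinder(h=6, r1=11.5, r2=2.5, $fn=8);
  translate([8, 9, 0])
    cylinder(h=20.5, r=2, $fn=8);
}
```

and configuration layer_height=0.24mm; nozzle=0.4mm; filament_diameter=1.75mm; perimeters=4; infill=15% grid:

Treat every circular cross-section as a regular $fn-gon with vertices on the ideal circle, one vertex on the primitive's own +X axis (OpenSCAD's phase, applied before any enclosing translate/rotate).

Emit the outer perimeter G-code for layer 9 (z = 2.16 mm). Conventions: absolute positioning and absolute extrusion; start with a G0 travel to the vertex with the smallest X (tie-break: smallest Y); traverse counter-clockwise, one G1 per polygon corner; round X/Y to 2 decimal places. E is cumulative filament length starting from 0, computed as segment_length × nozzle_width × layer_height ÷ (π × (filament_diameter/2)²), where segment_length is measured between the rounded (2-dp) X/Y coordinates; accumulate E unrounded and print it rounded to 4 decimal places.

At z = 2.16 mm: the r=11.5 cylinder gives a regular 8-gon of circumradius 11.5 (constant along its height); the cone at (6, 4.5) (r1=11.5→r2=2.5) has section circumradius 7.510 here — a regular 8-gon; the cylinder at (8, 9): section is a regular 8-gon, circumradius r=2; After the difference (first − rest): starting from the r=11.5 cylinder, the cone at (6, 4.5) partially overlaps it — only the 116.47 mm² overlap (of its 159.52 mm²) is removed, clipping the outline; the r=2 cylinder at (8, 9) misses the remaining region (no effect) — 1 connected region. The outline is a single polygon with 12 vertices. Extrusion per mm of travel: 0.4 × 0.24 / (π × 0.875²) = 0.039912. Accumulating E over each segment gives final E = 3.1552.

G0 X-11.50 Y0.00 Z2.16
G1 X-8.13 Y-8.13 E0.3513
G1 X0.00 Y-11.50 E0.7025
G1 X8.13 Y-8.13 E1.0538
G1 X11.13 Y-0.88 E1.3669
G1 X6.00 Y-3.01 E1.5886
G1 X0.69 Y-0.81 E1.8180
G1 X-1.51 Y4.50 E2.0474
G1 X0.69 Y9.81 E2.2768
G1 X2.38 Y10.51 E2.3498
G1 X0.00 Y11.50 E2.4527
G1 X-8.13 Y8.13 E2.8040
G1 X-11.50 Y0.00 E3.1552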